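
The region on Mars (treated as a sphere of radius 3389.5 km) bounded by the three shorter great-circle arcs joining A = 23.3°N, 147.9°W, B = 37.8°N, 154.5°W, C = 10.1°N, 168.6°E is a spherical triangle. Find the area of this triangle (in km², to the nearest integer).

1223009 km²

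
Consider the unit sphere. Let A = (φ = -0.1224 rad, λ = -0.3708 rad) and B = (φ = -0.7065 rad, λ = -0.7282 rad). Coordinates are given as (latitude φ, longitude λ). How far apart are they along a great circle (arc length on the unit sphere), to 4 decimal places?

In radians: φ₁ = -0.1224, φ₂ = -0.7065, Δλ = -20.478° = -0.3574 rad.
cos c = sin φ₁ sin φ₂ + cos φ₁ cos φ₂ cos Δλ = (-0.1221)(-0.6492) + (0.9925)(0.7606)(0.9368) = 0.78650,
so c = arccos(0.78650) = 0.66567 rad.
On the unit sphere the arc length equals the central angle: 0.6657.

0.6657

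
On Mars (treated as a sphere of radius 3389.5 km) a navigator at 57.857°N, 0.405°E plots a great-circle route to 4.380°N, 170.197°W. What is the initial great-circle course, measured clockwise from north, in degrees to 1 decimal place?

349.4°

Δλ = -170.602° = -2.9776 rad.
y = sin Δλ · cos φ₂ = (-0.1633)(0.9971) = -0.1628
x = cos φ₁ sin φ₂ − sin φ₁ cos φ₂ cos Δλ = (0.5320)(0.0764) − (0.8467)(0.9971)(-0.9866) = 0.8736
θ = atan2(y, x) = -10.56°; adding 360° gives 349.4°.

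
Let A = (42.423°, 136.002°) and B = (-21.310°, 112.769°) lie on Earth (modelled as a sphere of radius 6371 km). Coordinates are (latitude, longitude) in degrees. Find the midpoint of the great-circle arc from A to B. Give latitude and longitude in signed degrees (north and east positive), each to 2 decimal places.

Central angle δ = 1.1737 rad. Interpolating on the sphere with fraction f = 0.5:
P = [sin((1−f)δ)·A + sin(fδ)·B] / sin δ = 0.6005·A + 0.6005·B in Cartesian coordinates,
giving P = (-0.5354, 0.8237, 0.1869), i.e. latitude 10.77°, longitude 123.02°.

10.77°, 123.02°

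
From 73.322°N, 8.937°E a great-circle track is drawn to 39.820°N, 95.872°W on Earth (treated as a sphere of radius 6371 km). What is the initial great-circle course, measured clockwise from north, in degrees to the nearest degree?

297°

With φ₁ = 1.2797, φ₂ = 0.6950, Δλ = -1.8293 rad, the forward-azimuth formula gives
θ = atan2( sin Δλ cos φ₂ , cos φ₁ sin φ₂ − sin φ₁ cos φ₂ cos Δλ ) = atan2(-0.7425, 0.3718) = -63.40°.
Adding 360° brings this into [0°, 360°): 297°.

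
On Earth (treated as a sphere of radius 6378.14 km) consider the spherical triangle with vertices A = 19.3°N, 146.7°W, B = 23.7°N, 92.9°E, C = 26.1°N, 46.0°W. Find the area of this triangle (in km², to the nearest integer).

105125373 km²

Side lengths (central angles): a = 2.0295, b = 1.5828, c = 1.8802 rad; semiperimeter s = 2.7462.
By l'Huilier's theorem, tan(E/4) = √[tan(s/2) tan((s−a)/2) tan((s−b)/2) tan((s−c)/2)], giving spherical excess E = 2.5842 rad.
Area = E·R² = 2.5842 × (6378.14)² ≈ 105125373 km².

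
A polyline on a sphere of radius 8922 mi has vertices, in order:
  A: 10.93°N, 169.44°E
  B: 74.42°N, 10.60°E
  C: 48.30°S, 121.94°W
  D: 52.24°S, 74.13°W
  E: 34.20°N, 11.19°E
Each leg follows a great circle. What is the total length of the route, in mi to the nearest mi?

59918 mi

Leg A→B: central angle 1.6341 rad, distance 14579.7 mi.
Leg B→C: central angle 2.5681 rad, distance 22912.5 mi.
Leg C→D: central angle 0.5279 rad, distance 4710.1 mi.
Leg D→E: central angle 1.9856 rad, distance 17715.9 mi.
Total: 14579.7 + 22912.5 + 4710.1 + 17715.9 ≈ 59918 mi.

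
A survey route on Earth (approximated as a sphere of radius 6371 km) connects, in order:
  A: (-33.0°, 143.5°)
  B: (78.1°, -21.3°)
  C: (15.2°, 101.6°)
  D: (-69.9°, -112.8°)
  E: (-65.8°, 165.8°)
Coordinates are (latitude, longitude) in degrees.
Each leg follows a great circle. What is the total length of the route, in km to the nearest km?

40679 km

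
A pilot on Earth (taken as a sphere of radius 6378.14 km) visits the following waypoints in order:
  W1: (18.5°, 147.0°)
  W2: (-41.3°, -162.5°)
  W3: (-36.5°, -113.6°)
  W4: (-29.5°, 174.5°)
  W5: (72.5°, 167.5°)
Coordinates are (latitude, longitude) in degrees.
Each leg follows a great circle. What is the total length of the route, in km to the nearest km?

Leg W1→W2: central angle 1.3246 rad, distance 8448.3 km.
Leg W2→W3: central angle 0.6607 rad, distance 4213.9 km.
Leg W3→W4: central angle 1.0353 rad, distance 6603.3 km.
Leg W4→W5: central angle 1.7822 rad, distance 11367.3 km.
Total: 8448.3 + 4213.9 + 6603.3 + 11367.3 ≈ 30633 km.

30633 km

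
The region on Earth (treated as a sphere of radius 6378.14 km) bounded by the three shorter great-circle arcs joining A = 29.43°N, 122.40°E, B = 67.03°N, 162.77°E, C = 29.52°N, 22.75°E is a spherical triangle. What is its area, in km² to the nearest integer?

Side lengths (central angles): a = 1.3761, b = 1.4555, c = 0.7794 rad; semiperimeter s = 1.8055.
By l'Huilier's theorem, tan(E/4) = √[tan(s/2) tan((s−a)/2) tan((s−b)/2) tan((s−c)/2)], giving spherical excess E = 0.6576 rad.
Area = E·R² = 0.6576 × (6378.14)² ≈ 26753232 km².

26753232 km²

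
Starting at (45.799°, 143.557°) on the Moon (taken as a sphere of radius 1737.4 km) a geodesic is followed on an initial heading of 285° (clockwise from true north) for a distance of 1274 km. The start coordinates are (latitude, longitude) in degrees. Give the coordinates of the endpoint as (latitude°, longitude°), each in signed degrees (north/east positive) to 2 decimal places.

40.80°, 84.90°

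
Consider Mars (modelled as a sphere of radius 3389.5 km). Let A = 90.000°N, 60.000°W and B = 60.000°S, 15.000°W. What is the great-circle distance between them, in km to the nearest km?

With latitudes φ₁ = 90.000°, φ₂ = -60.000° and longitude difference Δλ = 45.000°:
cos c = sin φ₁ sin φ₂ + cos φ₁ cos φ₂ cos Δλ = (1.0000)(-0.8660) + (0.0000)(0.5000)(0.7071) = -0.86603,
so c = arccos(-0.86603) = 2.61799 rad.
Distance = R·c = 3389.5 × 2.6180 ≈ 8874 km.

8874 km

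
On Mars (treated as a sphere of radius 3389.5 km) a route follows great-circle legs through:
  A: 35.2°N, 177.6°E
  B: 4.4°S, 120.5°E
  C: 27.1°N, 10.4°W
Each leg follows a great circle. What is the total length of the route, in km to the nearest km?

Leg A→B: central angle 1.1611 rad, distance 3935.6 km.
Leg B→C: central angle 2.2346 rad, distance 7574.1 km.
Total: 3935.6 + 7574.1 ≈ 11510 km.

11510 km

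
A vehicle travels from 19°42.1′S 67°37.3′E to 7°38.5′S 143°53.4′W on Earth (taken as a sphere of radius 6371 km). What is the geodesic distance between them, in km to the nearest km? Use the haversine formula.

15417 km

In radians: φ₁ = -0.3439, φ₂ = -0.1334, Δλ = 148.488° = 2.5916 rad.
Haversine: a = sin²(Δφ/2) + cos φ₁ cos φ₂ sin²(Δλ/2) = 0.0110 + (0.9415)(0.9911)(0.9263) = 0.87533.
Central angle c = 2·arcsin(√a) = 2.41987 rad.
Distance = R·c = 6371 × 2.4199 ≈ 15417 km.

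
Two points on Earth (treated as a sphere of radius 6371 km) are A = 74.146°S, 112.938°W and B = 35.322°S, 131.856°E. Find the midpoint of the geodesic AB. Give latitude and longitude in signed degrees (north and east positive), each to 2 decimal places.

Central angle δ = 1.0914 rad. Interpolating on the sphere with fraction f = 0.5:
P = [sin((1−f)δ)·A + sin(fδ)·B] / sin δ = 0.5850·A + 0.5850·B in Cartesian coordinates,
giving P = (-0.3807, 0.2083, -0.9009), i.e. latitude -64.28°, longitude 151.32°.

-64.28°, 151.32°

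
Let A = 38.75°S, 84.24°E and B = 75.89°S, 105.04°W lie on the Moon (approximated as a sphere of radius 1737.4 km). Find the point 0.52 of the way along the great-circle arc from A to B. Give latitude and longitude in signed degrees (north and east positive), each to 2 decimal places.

-72.58°, 88.87°

Central angle δ = 1.1380 rad. Interpolating on the sphere with fraction f = 0.52:
P = [sin((1−f)δ)·A + sin(fδ)·B] / sin δ = 0.5722·A + 0.6145·B in Cartesian coordinates,
giving P = (0.0059, 0.2994, -0.9541), i.e. latitude -72.58°, longitude 88.87°.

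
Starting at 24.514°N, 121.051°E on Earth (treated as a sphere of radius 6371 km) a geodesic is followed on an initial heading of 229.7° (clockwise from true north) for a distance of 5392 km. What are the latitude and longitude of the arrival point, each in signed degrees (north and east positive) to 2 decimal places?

-9.54°, 85.66°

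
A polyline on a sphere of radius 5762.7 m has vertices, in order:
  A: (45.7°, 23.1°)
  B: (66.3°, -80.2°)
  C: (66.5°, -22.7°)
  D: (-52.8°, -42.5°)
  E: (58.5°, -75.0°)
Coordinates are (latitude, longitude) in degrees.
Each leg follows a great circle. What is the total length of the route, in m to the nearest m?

31241 m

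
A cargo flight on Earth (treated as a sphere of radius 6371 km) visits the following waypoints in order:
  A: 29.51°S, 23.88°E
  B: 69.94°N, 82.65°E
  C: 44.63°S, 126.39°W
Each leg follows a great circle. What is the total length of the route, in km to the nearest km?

Leg A→B: central angle 1.8838 rad, distance 12001.7 km.
Leg B→C: central angle 2.6328 rad, distance 16773.4 km.
Total: 12001.7 + 16773.4 ≈ 28775 km.

28775 km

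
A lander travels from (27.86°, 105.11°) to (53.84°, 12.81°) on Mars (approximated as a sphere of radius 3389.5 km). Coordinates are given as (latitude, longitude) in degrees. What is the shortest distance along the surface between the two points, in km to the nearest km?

In radians: φ₁ = 0.4862, φ₂ = 0.9397, Δλ = -92.300° = -1.6109 rad.
cos c = sin φ₁ sin φ₂ + cos φ₁ cos φ₂ cos Δλ = (0.4673)(0.8074) + (0.8841)(0.5900)(-0.0401) = 0.35636,
so c = arccos(0.35636) = 1.20643 rad.
Distance = R·c = 3389.5 × 1.2064 ≈ 4089 km.

4089 km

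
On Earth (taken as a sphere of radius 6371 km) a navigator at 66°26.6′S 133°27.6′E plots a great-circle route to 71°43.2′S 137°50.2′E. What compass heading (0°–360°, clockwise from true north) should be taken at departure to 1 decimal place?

165.5°

With φ₁ = -1.1597, φ₂ = -1.2518, Δλ = 0.0764 rad, the forward-azimuth formula gives
θ = atan2( sin Δλ cos φ₂ , cos φ₁ sin φ₂ − sin φ₁ cos φ₂ cos Δλ ) = atan2(0.0239, -0.0928) = 165.54°.
So the initial bearing is 165.5°.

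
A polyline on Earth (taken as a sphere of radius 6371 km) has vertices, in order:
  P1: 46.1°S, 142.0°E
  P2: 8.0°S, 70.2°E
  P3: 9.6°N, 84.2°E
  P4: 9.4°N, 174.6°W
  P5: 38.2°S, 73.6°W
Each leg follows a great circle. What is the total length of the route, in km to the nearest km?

Leg P1→P2: central angle 1.2506 rad, distance 7967.6 km.
Leg P2→P3: central angle 0.3919 rad, distance 2496.8 km.
Leg P3→P4: central angle 1.7332 rad, distance 11042.3 km.
Leg P4→P5: central angle 1.8224 rad, distance 11610.4 km.
Total: 7967.6 + 2496.8 + 11042.3 + 11610.4 ≈ 33117 km.

33117 km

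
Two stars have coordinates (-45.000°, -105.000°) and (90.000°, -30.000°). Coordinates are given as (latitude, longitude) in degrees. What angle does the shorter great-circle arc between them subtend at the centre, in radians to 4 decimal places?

With latitudes φ₁ = -45.000°, φ₂ = 90.000° and longitude difference Δλ = 75.000°:
Haversine: a = sin²(Δφ/2) + cos φ₁ cos φ₂ sin²(Δλ/2) = 0.8536 + (0.7071)(0.0000)(0.3706) = 0.85355.
Central angle c = 2·arcsin(√a) = 2.35619 rad.
So the angular separation is 2.3562 rad.

2.3562 rad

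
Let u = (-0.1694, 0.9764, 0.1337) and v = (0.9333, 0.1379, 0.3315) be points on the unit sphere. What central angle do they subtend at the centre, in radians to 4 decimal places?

u·v = 0.0209; |u| = 1.0000, |v| = 1.0000.
cos θ = (u·v)/(|u||v|) = 0.0209, so θ = 1.5499 rad.

1.5499 rad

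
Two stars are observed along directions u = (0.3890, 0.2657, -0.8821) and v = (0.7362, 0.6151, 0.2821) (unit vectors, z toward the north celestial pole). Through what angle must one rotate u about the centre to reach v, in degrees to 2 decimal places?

u·v = 0.2010; |u| = 1.0000, |v| = 1.0000.
cos θ = (u·v)/(|u||v|) = 0.2010, so θ = 78.41°.

78.41°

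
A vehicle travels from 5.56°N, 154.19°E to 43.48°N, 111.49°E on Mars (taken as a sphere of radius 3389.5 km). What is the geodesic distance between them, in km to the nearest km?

3154 km

In radians: φ₁ = 0.0970, φ₂ = 0.7589, Δλ = -42.700° = -0.7453 rad.
Haversine: a = sin²(Δφ/2) + cos φ₁ cos φ₂ sin²(Δλ/2) = 0.1056 + (0.9953)(0.7256)(0.1325) = 0.20129.
Central angle c = 2·arcsin(√a) = 0.93051 rad.
Distance = R·c = 3389.5 × 0.9305 ≈ 3154 km.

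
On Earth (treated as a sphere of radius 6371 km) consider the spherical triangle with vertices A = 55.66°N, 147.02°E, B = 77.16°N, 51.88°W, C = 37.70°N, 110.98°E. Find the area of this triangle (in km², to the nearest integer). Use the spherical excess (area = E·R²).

8780791 km²

Side lengths (central angles): a = 1.1283, b = 0.5240, c = 0.8142 rad; semiperimeter s = 1.2332.
By l'Huilier's theorem, tan(E/4) = √[tan(s/2) tan((s−a)/2) tan((s−b)/2) tan((s−c)/2)], giving spherical excess E = 0.2163 rad.
Area = E·R² = 0.2163 × (6371)² ≈ 8780791 km².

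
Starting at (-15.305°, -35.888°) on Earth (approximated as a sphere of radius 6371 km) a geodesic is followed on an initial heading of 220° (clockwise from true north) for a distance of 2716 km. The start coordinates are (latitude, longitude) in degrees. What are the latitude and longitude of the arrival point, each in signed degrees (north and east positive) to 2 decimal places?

Angular distance δ = d/R = 2716/6371 = 0.42631 rad; initial bearing θ = 3.8397 rad.
sin φ₂ = sin φ₁ cos δ + cos φ₁ sin δ cos θ = (-0.2640)(0.9105) + (0.9645)(0.4135)(-0.7660) = -0.5459, so φ₂ = -33.08°.
Δλ = atan2(sin θ sin δ cos φ₁, cos δ − sin φ₁ sin φ₂) = atan2(-0.2564, 0.7664) = -18.496°.
λ₂ = -35.888° − 18.496° = -54.38°.

-33.08°, -54.38°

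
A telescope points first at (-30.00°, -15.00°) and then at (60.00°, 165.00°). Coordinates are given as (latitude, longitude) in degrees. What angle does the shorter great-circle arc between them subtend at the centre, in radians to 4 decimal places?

2.6180 rad

With latitudes φ₁ = -30.000°, φ₂ = 60.000° and longitude difference Δλ = -180.000°:
Haversine: a = sin²(Δφ/2) + cos φ₁ cos φ₂ sin²(Δλ/2) = 0.5000 + (0.8660)(0.5000)(1.0000) = 0.93301.
Central angle c = 2·arcsin(√a) = 2.61799 rad.
So the angular separation is 2.6180 rad.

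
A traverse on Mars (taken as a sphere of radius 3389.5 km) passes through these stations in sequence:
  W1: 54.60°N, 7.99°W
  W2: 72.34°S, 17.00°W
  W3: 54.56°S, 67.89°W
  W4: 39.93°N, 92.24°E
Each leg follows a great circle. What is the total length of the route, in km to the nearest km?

18623 km

Leg W1→W2: central angle 2.2182 rad, distance 7518.7 km.
Leg W2→W3: central angle 0.4794 rad, distance 1624.8 km.
Leg W3→W4: central angle 2.7967 rad, distance 9479.4 km.
Total: 7518.7 + 1624.8 + 9479.4 ≈ 18623 km.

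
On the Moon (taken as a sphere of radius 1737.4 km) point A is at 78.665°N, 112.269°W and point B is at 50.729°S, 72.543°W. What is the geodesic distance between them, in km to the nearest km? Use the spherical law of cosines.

With latitudes φ₁ = 78.665°, φ₂ = -50.729° and longitude difference Δλ = 39.726°:
cos c = sin φ₁ sin φ₂ + cos φ₁ cos φ₂ cos Δλ = (0.9805)(-0.7742) + (0.1965)(0.6330)(0.7691) = -0.66337,
so c = arccos(-0.66337) = 2.29612 rad.
Distance = R·c = 1737.4 × 2.2961 ≈ 3989 km.

3989 km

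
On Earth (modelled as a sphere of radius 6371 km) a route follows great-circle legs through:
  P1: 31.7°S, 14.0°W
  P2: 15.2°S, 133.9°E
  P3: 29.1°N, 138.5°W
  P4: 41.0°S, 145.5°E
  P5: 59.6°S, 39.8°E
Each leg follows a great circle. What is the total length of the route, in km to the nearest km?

42345 km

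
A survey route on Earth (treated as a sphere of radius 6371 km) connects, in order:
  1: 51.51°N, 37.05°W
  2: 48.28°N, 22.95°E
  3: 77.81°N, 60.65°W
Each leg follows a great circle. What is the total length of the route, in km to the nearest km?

8841 km

Leg 1→2: central angle 0.6578 rad, distance 4191.1 km.
Leg 2→3: central angle 0.7299 rad, distance 4650.2 km.
Total: 4191.1 + 4650.2 ≈ 8841 km.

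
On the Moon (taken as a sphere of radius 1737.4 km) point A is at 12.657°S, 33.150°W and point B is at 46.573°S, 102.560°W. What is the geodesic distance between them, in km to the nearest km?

2024 km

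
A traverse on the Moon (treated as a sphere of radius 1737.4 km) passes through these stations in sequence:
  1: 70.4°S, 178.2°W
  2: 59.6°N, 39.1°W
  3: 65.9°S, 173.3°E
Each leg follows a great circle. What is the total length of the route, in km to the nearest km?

9834 km

Leg 1→2: central angle 2.7959 rad, distance 4857.6 km.
Leg 2→3: central angle 2.8643 rad, distance 4976.4 km.
Total: 4857.6 + 4976.4 ≈ 9834 km.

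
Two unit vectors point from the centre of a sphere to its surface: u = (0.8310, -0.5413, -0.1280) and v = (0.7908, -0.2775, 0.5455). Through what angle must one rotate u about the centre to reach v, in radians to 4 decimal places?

u·v = 0.7375; |u| = 1.0000, |v| = 1.0000.
cos θ = (u·v)/(|u||v|) = 0.7376, so θ = 0.7413 rad.

0.7413 rad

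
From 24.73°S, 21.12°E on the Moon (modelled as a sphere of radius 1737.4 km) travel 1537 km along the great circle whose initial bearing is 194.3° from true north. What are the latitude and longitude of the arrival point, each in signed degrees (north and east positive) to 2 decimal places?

Angular distance δ = d/R = 1537/1737.4 = 0.88466 rad; initial bearing θ = 3.3912 rad.
sin φ₂ = sin φ₁ cos δ + cos φ₁ sin δ cos θ = (-0.4183)(0.6336) + (0.9083)(0.7737)(-0.9690) = -0.9460, so φ₂ = -71.09°.
Δλ = atan2(sin θ sin δ cos φ₁, cos δ − sin φ₁ sin φ₂) = atan2(-0.1736, 0.2378) = -36.127°.
λ₂ = 21.120° − 36.127° = -15.01°.

-71.09°, -15.01°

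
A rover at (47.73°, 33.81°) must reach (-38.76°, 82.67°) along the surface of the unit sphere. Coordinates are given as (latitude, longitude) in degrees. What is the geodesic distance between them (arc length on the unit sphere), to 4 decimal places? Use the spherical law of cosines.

1.6893

Let φ₁ = 0.8330 rad, φ₂ = -0.6765 rad, and Δλ = 0.8528 rad.
cos c = sin φ₁ sin φ₂ + cos φ₁ cos φ₂ cos Δλ = (0.7400)(-0.6261) + (0.6726)(0.7798)(0.6579) = -0.11821,
so c = arccos(-0.11821) = 1.68928 rad.
On the unit sphere the arc length equals the central angle: 1.6893.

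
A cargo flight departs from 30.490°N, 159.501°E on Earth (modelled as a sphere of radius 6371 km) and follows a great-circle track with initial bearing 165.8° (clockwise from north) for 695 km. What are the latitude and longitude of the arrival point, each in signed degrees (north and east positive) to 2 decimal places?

24.42°, 161.18°

Angular distance δ = d/R = 695/6371 = 0.10909 rad; initial bearing θ = 2.8938 rad.
sin φ₂ = sin φ₁ cos δ + cos φ₁ sin δ cos θ = (0.5074)(0.9941) + (0.8617)(0.1089)(-0.9694) = 0.4134, so φ₂ = 24.42°.
Δλ = atan2(sin θ sin δ cos φ₁, cos δ − sin φ₁ sin φ₂) = atan2(0.0230, 0.7843) = 1.681°.
λ₂ = 159.501° + 1.681° = 161.18°.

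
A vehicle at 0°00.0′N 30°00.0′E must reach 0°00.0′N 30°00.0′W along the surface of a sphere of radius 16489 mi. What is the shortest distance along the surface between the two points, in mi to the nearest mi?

In radians: φ₁ = 0.0000, φ₂ = 0.0000, Δλ = -60.000° = -1.0472 rad.
cos c = sin φ₁ sin φ₂ + cos φ₁ cos φ₂ cos Δλ = (0.0000)(0.0000) + (1.0000)(1.0000)(0.5000) = 0.50000,
so c = arccos(0.50000) = 1.04720 rad.
Distance = R·c = 16489 × 1.0472 ≈ 17267 mi.

17267 mi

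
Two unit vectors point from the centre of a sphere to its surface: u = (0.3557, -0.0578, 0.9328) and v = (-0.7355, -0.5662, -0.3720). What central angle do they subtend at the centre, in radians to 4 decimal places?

u·v = -0.5759; |u| = 1.0000, |v| = 1.0000.
cos θ = (u·v)/(|u||v|) = -0.5759, so θ = 2.1845 rad.

2.1845 rad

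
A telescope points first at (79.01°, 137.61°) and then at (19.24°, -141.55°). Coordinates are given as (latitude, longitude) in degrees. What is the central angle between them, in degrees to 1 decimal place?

69.4°

Let φ₁ = 1.3790 rad, φ₂ = 0.3358 rad, and Δλ = 1.4109 rad.
cos c = sin φ₁ sin φ₂ + cos φ₁ cos φ₂ cos Δλ = (0.9817)(0.3295) + (0.1906)(0.9441)(0.1592) = 0.35214,
so c = arccos(0.35214) = 1.21094 rad.
So the angular separation is 69.4°.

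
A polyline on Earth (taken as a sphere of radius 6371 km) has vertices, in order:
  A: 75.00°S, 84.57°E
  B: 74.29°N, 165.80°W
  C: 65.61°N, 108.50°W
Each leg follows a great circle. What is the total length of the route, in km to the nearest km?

Leg A→B: central angle 2.8351 rad, distance 18062.2 km.
Leg B→C: central angle 0.3565 rad, distance 2271.0 km.
Total: 18062.2 + 2271.0 ≈ 20333 km.

20333 km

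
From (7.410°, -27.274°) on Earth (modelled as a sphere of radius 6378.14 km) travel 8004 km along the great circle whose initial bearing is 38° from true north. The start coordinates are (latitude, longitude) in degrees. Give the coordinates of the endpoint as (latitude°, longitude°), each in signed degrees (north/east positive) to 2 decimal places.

Angular distance δ = d/R = 8004/6378.14 = 1.25491 rad; initial bearing θ = 0.6632 rad.
sin φ₂ = sin φ₁ cos δ + cos φ₁ sin δ cos θ = (0.1290)(0.3107) + (0.9916)(0.9505)(0.7880) = 0.7828, so φ₂ = 51.52°.
Δλ = atan2(sin θ sin δ cos φ₁, cos δ − sin φ₁ sin φ₂) = atan2(0.5803, 0.2097) = 70.133°.
λ₂ = -27.274° + 70.133° = 42.86°.

51.52°, 42.86°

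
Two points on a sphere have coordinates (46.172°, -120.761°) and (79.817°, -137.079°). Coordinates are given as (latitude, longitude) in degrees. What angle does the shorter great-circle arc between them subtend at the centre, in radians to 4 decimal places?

With latitudes φ₁ = 46.172°, φ₂ = 79.817° and longitude difference Δλ = -16.318°:
Haversine: a = sin²(Δφ/2) + cos φ₁ cos φ₂ sin²(Δλ/2) = 0.0838 + (0.6925)(0.1768)(0.0201) = 0.08622.
Central angle c = 2·arcsin(√a) = 0.59606 rad.
So the angular separation is 0.5961 rad.

0.5961 rad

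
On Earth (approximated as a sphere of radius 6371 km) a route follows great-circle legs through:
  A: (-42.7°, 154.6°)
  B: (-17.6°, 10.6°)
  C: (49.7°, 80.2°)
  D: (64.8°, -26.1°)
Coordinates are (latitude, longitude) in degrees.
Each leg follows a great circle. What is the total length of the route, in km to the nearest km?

Leg A→B: central angle 1.9409 rad, distance 12365.2 km.
Leg B→C: central angle 1.5865 rad, distance 10107.6 km.
Leg C→D: central angle 0.9112 rad, distance 5805.3 km.
Total: 12365.2 + 10107.6 + 5805.3 ≈ 28278 km.

28278 km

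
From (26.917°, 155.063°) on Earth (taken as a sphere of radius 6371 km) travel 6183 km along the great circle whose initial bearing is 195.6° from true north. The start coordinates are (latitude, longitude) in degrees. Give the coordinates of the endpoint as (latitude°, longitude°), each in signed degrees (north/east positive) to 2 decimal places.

Angular distance δ = d/R = 6183/6371 = 0.97049 rad; initial bearing θ = 3.4139 rad.
sin φ₂ = sin φ₁ cos δ + cos φ₁ sin δ cos θ = (0.4527)(0.5649) + (0.8917)(0.8252)(-0.9632) = -0.4529, so φ₂ = -26.93°.
Δλ = atan2(sin θ sin δ cos φ₁, cos δ − sin φ₁ sin φ₂) = atan2(-0.1979, 0.7699) = -14.412°.
λ₂ = 155.063° − 14.412° = 140.65°.

-26.93°, 140.65°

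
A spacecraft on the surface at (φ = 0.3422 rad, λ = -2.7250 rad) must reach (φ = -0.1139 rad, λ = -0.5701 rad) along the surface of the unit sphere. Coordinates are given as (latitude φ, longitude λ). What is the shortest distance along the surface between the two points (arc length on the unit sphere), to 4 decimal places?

2.1583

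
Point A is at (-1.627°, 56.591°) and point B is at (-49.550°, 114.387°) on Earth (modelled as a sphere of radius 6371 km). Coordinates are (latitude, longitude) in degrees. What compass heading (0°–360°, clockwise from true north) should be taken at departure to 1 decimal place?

143.8°

With φ₁ = -0.0284, φ₂ = -0.8648, Δλ = 1.0087 rad, the forward-azimuth formula gives
θ = atan2( sin Δλ cos φ₂ , cos φ₁ sin φ₂ − sin φ₁ cos φ₂ cos Δλ ) = atan2(0.5490, -0.7508) = 143.83°.
So the initial bearing is 143.8°.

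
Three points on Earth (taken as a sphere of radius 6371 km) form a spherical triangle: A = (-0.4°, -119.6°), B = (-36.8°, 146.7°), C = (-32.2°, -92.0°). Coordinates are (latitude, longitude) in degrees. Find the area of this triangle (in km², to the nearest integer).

Side lengths (central angles): a = 1.6036, b = 0.7173, c = 1.6183 rad; semiperimeter s = 1.9696.
By l'Huilier's theorem, tan(E/4) = √[tan(s/2) tan((s−a)/2) tan((s−b)/2) tan((s−c)/2)], giving spherical excess E = 0.7479 rad.
Area = E·R² = 0.7479 × (6371)² ≈ 30355084 km².

30355084 km²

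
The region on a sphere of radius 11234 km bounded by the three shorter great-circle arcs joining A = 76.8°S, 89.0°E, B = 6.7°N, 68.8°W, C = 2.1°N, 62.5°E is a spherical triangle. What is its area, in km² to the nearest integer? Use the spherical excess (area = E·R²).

Side lengths (central angles): a = 2.2794, b = 1.4014, c = 1.9003 rad; semiperimeter s = 2.7906.
By l'Huilier's theorem, tan(E/4) = √[tan(s/2) tan((s−a)/2) tan((s−b)/2) tan((s−c)/2)], giving spherical excess E = 2.6127 rad.
Area = E·R² = 2.6127 × (11234)² ≈ 329732378 km².

329732378 km²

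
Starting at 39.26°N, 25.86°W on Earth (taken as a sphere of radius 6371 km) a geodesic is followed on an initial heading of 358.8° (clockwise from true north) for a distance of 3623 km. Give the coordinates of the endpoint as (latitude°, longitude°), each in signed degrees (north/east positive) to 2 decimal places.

Angular distance δ = d/R = 3623/6371 = 0.56867 rad; initial bearing θ = 6.2622 rad.
sin φ₂ = sin φ₁ cos δ + cos φ₁ sin δ cos θ = (0.6328)(0.8426) + (0.7743)(0.5385)(0.9998) = 0.9501, so φ₂ = 71.83°.
Δλ = atan2(sin θ sin δ cos φ₁, cos δ − sin φ₁ sin φ₂) = atan2(-0.0087, 0.2413) = -2.072°.
λ₂ = -25.860° − 2.072° = -27.93°.

71.83°, -27.93°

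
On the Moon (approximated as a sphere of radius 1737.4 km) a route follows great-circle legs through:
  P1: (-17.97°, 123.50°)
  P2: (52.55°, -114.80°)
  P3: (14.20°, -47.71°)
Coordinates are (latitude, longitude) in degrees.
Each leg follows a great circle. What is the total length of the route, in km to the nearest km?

5706 km

Leg P1→P2: central angle 2.1518 rad, distance 3738.5 km.
Leg P2→P3: central angle 1.1327 rad, distance 1967.9 km.
Total: 3738.5 + 1967.9 ≈ 5706 km.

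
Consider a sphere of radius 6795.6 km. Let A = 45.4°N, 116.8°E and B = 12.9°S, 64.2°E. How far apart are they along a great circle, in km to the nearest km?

8910 km

In radians: φ₁ = 0.7924, φ₂ = -0.2251, Δλ = -52.600° = -0.9180 rad.
Haversine: a = sin²(Δφ/2) + cos φ₁ cos φ₂ sin²(Δλ/2) = 0.2373 + (0.7022)(0.9748)(0.1963) = 0.37163.
Central angle c = 2·arcsin(√a) = 1.31114 rad.
Distance = R·c = 6795.6 × 1.3111 ≈ 8910 km.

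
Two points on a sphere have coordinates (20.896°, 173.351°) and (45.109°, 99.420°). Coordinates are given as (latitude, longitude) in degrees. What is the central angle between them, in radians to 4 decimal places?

In radians: φ₁ = 0.3647, φ₂ = 0.7873, Δλ = -73.931° = -1.2903 rad.
Haversine: a = sin²(Δφ/2) + cos φ₁ cos φ₂ sin²(Δλ/2) = 0.0440 + (0.9342)(0.7058)(0.3616) = 0.28241.
Central angle c = 2·arcsin(√a) = 1.12055 rad.
So the angular separation is 1.1205 rad.

1.1205 rad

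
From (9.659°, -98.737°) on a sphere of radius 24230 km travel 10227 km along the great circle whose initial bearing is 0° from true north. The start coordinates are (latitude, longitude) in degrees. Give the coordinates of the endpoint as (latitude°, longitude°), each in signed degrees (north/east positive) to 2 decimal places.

33.84°, -98.74°

Angular distance δ = d/R = 10227/24230 = 0.42208 rad; initial bearing θ = 0.0000 rad.
sin φ₂ = sin φ₁ cos δ + cos φ₁ sin δ cos θ = (0.1678)(0.9122) + (0.9858)(0.4097)(1.0000) = 0.5569, so φ₂ = 33.84°.
Δλ = atan2(sin θ sin δ cos φ₁, cos δ − sin φ₁ sin φ₂) = atan2(0.0000, 0.8188) = 0.000°.
λ₂ = -98.737° + 0.000° = -98.74°.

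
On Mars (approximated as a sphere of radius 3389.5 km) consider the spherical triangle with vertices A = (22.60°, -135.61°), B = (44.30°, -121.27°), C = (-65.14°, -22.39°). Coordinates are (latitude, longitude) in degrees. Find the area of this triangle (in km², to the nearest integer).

Side lengths (central angles): a = 2.3188, b = 2.0964, c = 0.4310 rad; semiperimeter s = 2.4231.
By l'Huilier's theorem, tan(E/4) = √[tan(s/2) tan((s−a)/2) tan((s−b)/2) tan((s−c)/2)], giving spherical excess E = 0.7436 rad.
Area = E·R² = 0.7436 × (3389.5)² ≈ 8542752 km².

8542752 km²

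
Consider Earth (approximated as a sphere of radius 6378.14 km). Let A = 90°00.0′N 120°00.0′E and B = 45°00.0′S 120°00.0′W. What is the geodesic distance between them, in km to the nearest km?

15028 km

With latitudes φ₁ = 90.000°, φ₂ = -45.000° and longitude difference Δλ = 120.000°:
Haversine: a = sin²(Δφ/2) + cos φ₁ cos φ₂ sin²(Δλ/2) = 0.8536 + (0.0000)(0.7071)(0.7500) = 0.85355.
Central angle c = 2·arcsin(√a) = 2.35619 rad.
Distance = R·c = 6378.14 × 2.3562 ≈ 15028 km.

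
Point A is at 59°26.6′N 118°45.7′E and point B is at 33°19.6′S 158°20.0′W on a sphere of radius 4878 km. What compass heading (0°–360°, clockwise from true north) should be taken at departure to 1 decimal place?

With φ₁ = 1.0375, φ₂ = -0.5817, Δλ = 1.4470 rad, the forward-azimuth formula gives
θ = atan2( sin Δλ cos φ₂ , cos φ₁ sin φ₂ − sin φ₁ cos φ₂ cos Δλ ) = atan2(0.8292, -0.3682) = 113.94°.
So the initial bearing is 113.9°.

113.9°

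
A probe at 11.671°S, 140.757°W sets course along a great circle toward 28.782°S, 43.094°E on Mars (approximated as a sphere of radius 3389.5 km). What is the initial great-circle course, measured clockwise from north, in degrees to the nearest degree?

With φ₁ = -0.2037, φ₂ = -0.5023, Δλ = -3.0744 rad, the forward-azimuth formula gives
θ = atan2( sin Δλ cos φ₂ , cos φ₁ sin φ₂ − sin φ₁ cos φ₂ cos Δλ ) = atan2(-0.0589, -0.6484) = -174.81°.
Adding 360° brings this into [0°, 360°): 185°.

185°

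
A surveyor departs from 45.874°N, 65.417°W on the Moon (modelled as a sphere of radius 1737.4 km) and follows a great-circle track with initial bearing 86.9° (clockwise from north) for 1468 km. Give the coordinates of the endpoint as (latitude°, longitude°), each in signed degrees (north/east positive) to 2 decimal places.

Angular distance δ = d/R = 1468/1737.4 = 0.84494 rad; initial bearing θ = 1.5167 rad.
sin φ₂ = sin φ₁ cos δ + cos φ₁ sin δ cos θ = (0.7178)(0.6638) + (0.6962)(0.7479)(0.0541) = 0.5046, so φ₂ = 30.31°.
Δλ = atan2(sin θ sin δ cos φ₁, cos δ − sin φ₁ sin φ₂) = atan2(0.5200, 0.3015) = 59.889°.
λ₂ = -65.417° + 59.889° = -5.53°.

30.31°, -5.53°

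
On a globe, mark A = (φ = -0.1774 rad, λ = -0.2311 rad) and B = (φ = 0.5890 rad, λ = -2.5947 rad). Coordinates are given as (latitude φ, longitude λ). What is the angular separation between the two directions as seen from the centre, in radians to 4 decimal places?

2.3200 rad

With latitudes φ₁ = -10.164°, φ₂ = 33.747° and longitude difference Δλ = -135.424°:
cos c = sin φ₁ sin φ₂ + cos φ₁ cos φ₂ cos Δλ = (-0.1765)(0.5555) + (0.9843)(0.8315)(-0.7123) = -0.68103,
so c = arccos(-0.68103) = 2.31997 rad.
So the angular separation is 2.3200 rad.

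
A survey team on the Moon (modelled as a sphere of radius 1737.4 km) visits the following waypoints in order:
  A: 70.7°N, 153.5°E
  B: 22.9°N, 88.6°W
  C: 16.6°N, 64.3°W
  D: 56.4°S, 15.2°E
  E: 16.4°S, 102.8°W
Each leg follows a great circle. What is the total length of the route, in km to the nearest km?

8782 km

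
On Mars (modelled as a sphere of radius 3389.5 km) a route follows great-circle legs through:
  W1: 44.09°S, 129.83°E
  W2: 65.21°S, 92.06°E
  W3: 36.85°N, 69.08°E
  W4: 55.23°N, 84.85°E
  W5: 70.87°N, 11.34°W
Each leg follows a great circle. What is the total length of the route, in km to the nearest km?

Leg W1→W2: central angle 0.5161 rad, distance 1749.5 km.
Leg W2→W3: central angle 1.8086 rad, distance 6130.2 km.
Leg W3→W4: central angle 0.3714 rad, distance 1259.0 km.
Leg W4→W5: central angle 0.7137 rad, distance 2419.1 km.
Total: 1749.5 + 6130.2 + 1259.0 + 2419.1 ≈ 11558 km.

11558 km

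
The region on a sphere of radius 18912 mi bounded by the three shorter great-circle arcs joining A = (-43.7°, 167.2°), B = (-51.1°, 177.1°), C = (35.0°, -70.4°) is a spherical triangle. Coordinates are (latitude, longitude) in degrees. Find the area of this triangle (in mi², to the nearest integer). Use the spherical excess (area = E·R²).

119131191 mi²

Side lengths (central angles): a = 2.2695, b = 2.3654, c = 0.1739 rad; semiperimeter s = 2.4044.
By l'Huilier's theorem, tan(E/4) = √[tan(s/2) tan((s−a)/2) tan((s−b)/2) tan((s−c)/2)], giving spherical excess E = 0.3331 rad.
Area = E·R² = 0.3331 × (18912)² ≈ 119131191 mi².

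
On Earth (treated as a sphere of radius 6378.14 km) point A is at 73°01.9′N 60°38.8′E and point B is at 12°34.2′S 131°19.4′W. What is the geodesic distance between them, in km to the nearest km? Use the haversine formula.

With latitudes φ₁ = 73.032°, φ₂ = -12.570° and longitude difference Δλ = 168.030°:
Haversine: a = sin²(Δφ/2) + cos φ₁ cos φ₂ sin²(Δλ/2) = 0.4617 + (0.2918)(0.9760)(0.9891) = 0.74341.
Central angle c = 2·arcsin(√a) = 2.07923 rad.
Distance = R·c = 6378.14 × 2.0792 ≈ 13262 km.

13262 km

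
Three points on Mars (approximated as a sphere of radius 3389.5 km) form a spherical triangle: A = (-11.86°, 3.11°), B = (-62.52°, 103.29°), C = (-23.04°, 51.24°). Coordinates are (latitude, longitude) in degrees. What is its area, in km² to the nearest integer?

4640328 km²

Side lengths (central angles): a = 0.9168, b = 0.8210, c = 1.4681 rad; semiperimeter s = 1.6029.
By l'Huilier's theorem, tan(E/4) = √[tan(s/2) tan((s−a)/2) tan((s−b)/2) tan((s−c)/2)], giving spherical excess E = 0.4039 rad.
Area = E·R² = 0.4039 × (3389.5)² ≈ 4640328 km².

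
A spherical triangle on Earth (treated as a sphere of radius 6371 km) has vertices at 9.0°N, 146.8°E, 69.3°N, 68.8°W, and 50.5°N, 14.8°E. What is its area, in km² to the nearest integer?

Side lengths (central angles): a = 0.7274, b = 1.8751, c = 1.7088 rad; semiperimeter s = 2.1557.
By l'Huilier's theorem, tan(E/4) = √[tan(s/2) tan((s−a)/2) tan((s−b)/2) tan((s−c)/2)], giving spherical excess E = 0.8949 rad.
Area = E·R² = 0.8949 × (6371)² ≈ 36322851 km².

36322851 km²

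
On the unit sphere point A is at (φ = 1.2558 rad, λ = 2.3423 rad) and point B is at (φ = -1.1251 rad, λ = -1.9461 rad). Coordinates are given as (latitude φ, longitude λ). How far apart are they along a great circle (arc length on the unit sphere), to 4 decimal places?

2.7210

Let φ₁ = 1.2558 rad, φ₂ = -1.1251 rad, and Δλ = 1.9948 rad.
cos c = sin φ₁ sin φ₂ + cos φ₁ cos φ₂ cos Δλ = (0.9508)(-0.9023) + (0.3098)(0.4311)(-0.4114) = -0.91286,
so c = arccos(-0.91286) = 2.72103 rad.
On the unit sphere the arc length equals the central angle: 2.7210.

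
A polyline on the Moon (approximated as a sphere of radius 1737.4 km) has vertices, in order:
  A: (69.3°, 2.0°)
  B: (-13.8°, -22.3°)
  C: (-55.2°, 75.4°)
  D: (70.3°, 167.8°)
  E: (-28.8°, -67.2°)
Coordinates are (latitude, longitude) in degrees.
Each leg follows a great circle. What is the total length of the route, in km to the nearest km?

Leg A→B: central angle 1.4810 rad, distance 2573.0 km.
Leg B→C: central angle 1.4489 rad, distance 2517.3 km.
Leg C→D: central angle 2.4673 rad, distance 4286.7 km.
Leg D→E: central angle 2.2434 rad, distance 3897.6 km.
Total: 2573.0 + 2517.3 + 4286.7 + 3897.6 ≈ 13275 km.

13275 km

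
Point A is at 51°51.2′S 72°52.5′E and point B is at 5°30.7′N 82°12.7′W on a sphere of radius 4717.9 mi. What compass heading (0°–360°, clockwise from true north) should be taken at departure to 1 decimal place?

With φ₁ = -0.9050, φ₂ = 0.0962, Δλ = -2.7068 rad, the forward-azimuth formula gives
θ = atan2( sin Δλ cos φ₂ , cos φ₁ sin φ₂ − sin φ₁ cos φ₂ cos Δλ ) = atan2(-0.4193, -0.6506) = -147.20°.
Adding 360° brings this into [0°, 360°): 212.8°.

212.8°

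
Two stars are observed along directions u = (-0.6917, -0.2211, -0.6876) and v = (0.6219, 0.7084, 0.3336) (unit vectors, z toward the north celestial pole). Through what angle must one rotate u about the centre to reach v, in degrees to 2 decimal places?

u·v = -0.8162; |u| = 1.0001, |v| = 0.9999.
cos θ = (u·v)/(|u||v|) = -0.8162, so θ = 144.70°.

144.70°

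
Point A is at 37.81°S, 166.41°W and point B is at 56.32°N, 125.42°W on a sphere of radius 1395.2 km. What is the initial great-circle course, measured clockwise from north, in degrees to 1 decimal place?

Δλ = 40.990° = 0.7154 rad.
y = sin Δλ · cos φ₂ = (0.6559)(0.5546) = 0.3637
x = cos φ₁ sin φ₂ − sin φ₁ cos φ₂ cos Δλ = (0.7900)(0.8321) − (-0.6130)(0.5546)(0.7548) = 0.9141
θ = atan2(y, x) = 21.70°, so the bearing is 21.7°.

21.7°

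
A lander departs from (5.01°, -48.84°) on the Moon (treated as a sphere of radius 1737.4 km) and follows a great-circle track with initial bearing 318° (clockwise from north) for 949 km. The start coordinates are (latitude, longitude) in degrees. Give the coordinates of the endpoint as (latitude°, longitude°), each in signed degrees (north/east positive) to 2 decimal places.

Angular distance δ = d/R = 949/1737.4 = 0.54622 rad; initial bearing θ = 5.5501 rad.
sin φ₂ = sin φ₁ cos δ + cos φ₁ sin δ cos θ = (0.0873)(0.8545) + (0.9962)(0.5195)(0.7431) = 0.4592, so φ₂ = 27.33°.
Δλ = atan2(sin θ sin δ cos φ₁, cos δ − sin φ₁ sin φ₂) = atan2(-0.3463, 0.8144) = -23.034°.
λ₂ = -48.840° − 23.034° = -71.87°.

27.33°, -71.87°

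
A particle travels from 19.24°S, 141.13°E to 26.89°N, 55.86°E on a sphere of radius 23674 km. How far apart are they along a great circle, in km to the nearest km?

With latitudes φ₁ = -19.240°, φ₂ = 26.890° and longitude difference Δλ = -85.270°:
Haversine: a = sin²(Δφ/2) + cos φ₁ cos φ₂ sin²(Δλ/2) = 0.1535 + (0.9441)(0.8919)(0.4588) = 0.53980.
Central angle c = 2·arcsin(√a) = 1.65048 rad.
Distance = R·c = 23674 × 1.6505 ≈ 39074 km.

39074 km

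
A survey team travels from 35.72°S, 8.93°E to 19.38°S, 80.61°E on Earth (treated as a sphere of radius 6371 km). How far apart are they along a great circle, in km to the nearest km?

7144 km

With latitudes φ₁ = -35.720°, φ₂ = -19.380° and longitude difference Δλ = 71.680°:
cos c = sin φ₁ sin φ₂ + cos φ₁ cos φ₂ cos Δλ = (-0.5838)(-0.3318) + (0.8119)(0.9433)(0.3143) = 0.43447,
so c = arccos(0.43447) = 1.12135 rad.
Distance = R·c = 6371 × 1.1214 ≈ 7144 km.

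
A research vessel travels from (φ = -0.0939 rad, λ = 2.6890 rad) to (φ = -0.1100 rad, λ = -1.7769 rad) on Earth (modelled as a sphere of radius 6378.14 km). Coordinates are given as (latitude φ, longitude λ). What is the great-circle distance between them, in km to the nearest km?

11507 km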